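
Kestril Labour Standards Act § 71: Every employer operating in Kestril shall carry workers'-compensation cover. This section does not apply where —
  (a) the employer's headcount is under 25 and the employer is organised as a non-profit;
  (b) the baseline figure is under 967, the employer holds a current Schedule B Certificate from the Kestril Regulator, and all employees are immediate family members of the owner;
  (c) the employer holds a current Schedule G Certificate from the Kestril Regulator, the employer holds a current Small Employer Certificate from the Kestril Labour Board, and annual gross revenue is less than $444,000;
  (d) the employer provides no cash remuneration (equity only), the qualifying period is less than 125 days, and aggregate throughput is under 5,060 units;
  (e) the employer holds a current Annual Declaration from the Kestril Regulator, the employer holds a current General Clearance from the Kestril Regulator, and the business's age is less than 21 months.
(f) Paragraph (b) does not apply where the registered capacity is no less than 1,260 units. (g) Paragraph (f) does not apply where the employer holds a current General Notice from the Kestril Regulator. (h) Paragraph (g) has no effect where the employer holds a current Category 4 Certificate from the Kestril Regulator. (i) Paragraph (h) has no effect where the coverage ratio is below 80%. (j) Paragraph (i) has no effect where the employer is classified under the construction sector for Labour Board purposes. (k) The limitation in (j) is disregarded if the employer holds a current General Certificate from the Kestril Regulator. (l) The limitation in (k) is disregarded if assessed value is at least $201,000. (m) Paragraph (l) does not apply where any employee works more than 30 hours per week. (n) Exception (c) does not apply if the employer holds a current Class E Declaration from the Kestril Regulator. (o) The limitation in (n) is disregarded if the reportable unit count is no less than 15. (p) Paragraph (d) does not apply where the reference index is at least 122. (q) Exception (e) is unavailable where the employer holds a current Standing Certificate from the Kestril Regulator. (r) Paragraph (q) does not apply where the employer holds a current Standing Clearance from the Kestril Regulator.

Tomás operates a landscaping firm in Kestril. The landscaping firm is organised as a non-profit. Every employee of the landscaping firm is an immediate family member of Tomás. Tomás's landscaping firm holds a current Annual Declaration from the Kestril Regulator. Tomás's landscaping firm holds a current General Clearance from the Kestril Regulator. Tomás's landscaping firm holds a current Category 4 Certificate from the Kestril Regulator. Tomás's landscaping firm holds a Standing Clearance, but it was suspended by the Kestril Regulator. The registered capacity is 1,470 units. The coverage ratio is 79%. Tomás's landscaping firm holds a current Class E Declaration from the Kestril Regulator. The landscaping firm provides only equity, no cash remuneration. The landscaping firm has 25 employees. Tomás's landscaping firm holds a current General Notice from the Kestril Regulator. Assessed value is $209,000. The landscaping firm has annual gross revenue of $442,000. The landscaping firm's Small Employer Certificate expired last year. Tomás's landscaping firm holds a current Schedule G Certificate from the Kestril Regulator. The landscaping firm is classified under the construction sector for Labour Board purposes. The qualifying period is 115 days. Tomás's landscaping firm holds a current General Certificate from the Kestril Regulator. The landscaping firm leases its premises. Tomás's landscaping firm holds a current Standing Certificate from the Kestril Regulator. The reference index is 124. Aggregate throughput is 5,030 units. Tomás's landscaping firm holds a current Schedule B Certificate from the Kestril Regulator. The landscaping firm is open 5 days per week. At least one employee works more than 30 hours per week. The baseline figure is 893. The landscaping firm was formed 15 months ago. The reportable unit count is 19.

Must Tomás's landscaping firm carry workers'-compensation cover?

Exception (a) fails — the employer's headcount is 25, not under 25.
Exception (b): the baseline figure is 893, under the 967 limit; a current Schedule B Certificate is held; every employee is an immediate family member — every condition holds. As to paragraphs (f)–(m): (f) is triggered (the registered capacity is 1,470 units, meeting the 1,260 units threshold), but is set aside by (g): (g) applies — a current General Notice is held. (h) would limit (g) — a current Category 4 Certificate is held — but (i) sets (h) aside: (i) operates against (h): the coverage ratio is 79%, below the 80% limit. (j) applies (the landscaping firm is classified under the construction sector), but is itself disapplied by (k): (k) operates against (j): a current General Certificate is held. (l) would limit (k) — assessed value is $209,000, meeting the $201,000 threshold — but (m) sets (l) aside: (m) is engaged — at least one employee exceeds 30 hours/week. (b) remains available.
Exception (c) fails — the Small Employer Certificate has expired.
Exception (d)'s conditions are all satisfied: remuneration is equity-only; the qualifying period is 115 days, less than the 125 days limit; aggregate throughput is 5,030 units, under the 5,060 units limit. Turning to paragraph (p): (p) is engaged — the reference index is 124, meeting the 122 threshold. Exception (d) does not apply.
Exception (e)'s conditions are all satisfied: a current Annual Declaration is held; a current General Clearance is held; the business's age is 15 months, less than the 21 months limit. However, paragraphs (q)–(r) must be considered: (q) is engaged — a current Standing Certificate is held. (r), which would lift (q), is not triggered — the Standing Clearance is not current. So (e) is unavailable.

No — exception (b) applies; Tomás's landscaping firm is not required to carry workers'-compensation cover.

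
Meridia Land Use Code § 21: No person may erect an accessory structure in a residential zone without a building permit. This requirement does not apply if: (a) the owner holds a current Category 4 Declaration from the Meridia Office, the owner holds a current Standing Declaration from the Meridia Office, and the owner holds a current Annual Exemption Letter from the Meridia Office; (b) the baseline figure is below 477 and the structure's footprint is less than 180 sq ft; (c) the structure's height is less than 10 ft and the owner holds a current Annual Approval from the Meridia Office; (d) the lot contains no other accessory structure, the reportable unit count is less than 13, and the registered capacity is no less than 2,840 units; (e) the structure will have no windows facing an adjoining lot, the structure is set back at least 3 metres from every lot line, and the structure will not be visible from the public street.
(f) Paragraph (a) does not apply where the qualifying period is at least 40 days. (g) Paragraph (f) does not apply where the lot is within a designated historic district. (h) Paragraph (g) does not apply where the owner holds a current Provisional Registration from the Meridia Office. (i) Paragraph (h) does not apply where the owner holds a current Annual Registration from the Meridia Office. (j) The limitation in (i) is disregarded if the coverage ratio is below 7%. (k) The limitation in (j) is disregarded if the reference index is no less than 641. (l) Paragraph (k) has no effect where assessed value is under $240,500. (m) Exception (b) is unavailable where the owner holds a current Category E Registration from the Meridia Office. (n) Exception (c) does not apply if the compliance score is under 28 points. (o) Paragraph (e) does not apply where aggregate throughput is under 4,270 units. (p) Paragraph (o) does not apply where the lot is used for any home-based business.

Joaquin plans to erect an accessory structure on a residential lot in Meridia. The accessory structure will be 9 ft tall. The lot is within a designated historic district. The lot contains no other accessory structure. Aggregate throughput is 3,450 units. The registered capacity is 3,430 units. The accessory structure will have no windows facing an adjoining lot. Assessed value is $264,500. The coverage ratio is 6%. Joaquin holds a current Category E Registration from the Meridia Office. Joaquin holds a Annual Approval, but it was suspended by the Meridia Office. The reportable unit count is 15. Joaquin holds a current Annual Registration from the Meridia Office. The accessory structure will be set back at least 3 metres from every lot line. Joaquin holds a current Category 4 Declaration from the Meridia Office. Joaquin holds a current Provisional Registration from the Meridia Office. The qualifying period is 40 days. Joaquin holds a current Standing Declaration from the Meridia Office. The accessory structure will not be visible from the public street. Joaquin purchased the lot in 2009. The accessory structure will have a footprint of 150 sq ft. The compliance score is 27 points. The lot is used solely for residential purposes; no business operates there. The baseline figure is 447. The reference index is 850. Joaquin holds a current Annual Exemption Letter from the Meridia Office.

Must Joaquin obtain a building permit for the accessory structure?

No — exception (a) applies; Joaquin does not need a building permit.

All of (a)'s requirements are met (a current Category 4 Declaration is held; a current Standing Declaration is held; a current Annual Exemption Letter is held). Applying paragraphs (f)–(l): (f) is engaged (the qualifying period is 40 days, meeting the 40 days threshold), but is set aside by (g): (g) operates — the lot is in a historic district. (h) operates (a current Provisional Registration is held), but is set aside by (i): (i) operates against (h): a current Annual Registration is held. (j) would limit (i) — the coverage ratio is 6%, below the 7% limit — but (k) sets (j) aside: (k) operates against (j): the reference index is 850, meeting the 641 threshold. (l) is not triggered (assessed value is $264,500, not under $240,500), so (k) stands. (a) remains available.
Exception (b): the baseline figure is 447, below the 477 limit; the structure's footprint is 150 sq ft, less than the 180 sq ft limit — every condition holds. Turning to paragraph (m): (m) operates — a current Category E Registration is held. So (b) is unavailable.
Exception (c) requires that the owner holds a current Annual Approval from the Meridia Office; but there is no Annual Approval in force, so (c) is unavailable.
Exception (d) does not apply: the reportable unit count is 15, not less than 13.
Exception (e): no windows face an adjoining lot; the setback is at least 3 m on every side; the structure will not be visible from the street — every condition holds. Turning to paragraphs (o)–(p): (o) applies — aggregate throughput is 3,450 units, under the 4,270 units limit. (p) does not operate here (the lot is solely residential), so (o) stands. So (e) is unavailable.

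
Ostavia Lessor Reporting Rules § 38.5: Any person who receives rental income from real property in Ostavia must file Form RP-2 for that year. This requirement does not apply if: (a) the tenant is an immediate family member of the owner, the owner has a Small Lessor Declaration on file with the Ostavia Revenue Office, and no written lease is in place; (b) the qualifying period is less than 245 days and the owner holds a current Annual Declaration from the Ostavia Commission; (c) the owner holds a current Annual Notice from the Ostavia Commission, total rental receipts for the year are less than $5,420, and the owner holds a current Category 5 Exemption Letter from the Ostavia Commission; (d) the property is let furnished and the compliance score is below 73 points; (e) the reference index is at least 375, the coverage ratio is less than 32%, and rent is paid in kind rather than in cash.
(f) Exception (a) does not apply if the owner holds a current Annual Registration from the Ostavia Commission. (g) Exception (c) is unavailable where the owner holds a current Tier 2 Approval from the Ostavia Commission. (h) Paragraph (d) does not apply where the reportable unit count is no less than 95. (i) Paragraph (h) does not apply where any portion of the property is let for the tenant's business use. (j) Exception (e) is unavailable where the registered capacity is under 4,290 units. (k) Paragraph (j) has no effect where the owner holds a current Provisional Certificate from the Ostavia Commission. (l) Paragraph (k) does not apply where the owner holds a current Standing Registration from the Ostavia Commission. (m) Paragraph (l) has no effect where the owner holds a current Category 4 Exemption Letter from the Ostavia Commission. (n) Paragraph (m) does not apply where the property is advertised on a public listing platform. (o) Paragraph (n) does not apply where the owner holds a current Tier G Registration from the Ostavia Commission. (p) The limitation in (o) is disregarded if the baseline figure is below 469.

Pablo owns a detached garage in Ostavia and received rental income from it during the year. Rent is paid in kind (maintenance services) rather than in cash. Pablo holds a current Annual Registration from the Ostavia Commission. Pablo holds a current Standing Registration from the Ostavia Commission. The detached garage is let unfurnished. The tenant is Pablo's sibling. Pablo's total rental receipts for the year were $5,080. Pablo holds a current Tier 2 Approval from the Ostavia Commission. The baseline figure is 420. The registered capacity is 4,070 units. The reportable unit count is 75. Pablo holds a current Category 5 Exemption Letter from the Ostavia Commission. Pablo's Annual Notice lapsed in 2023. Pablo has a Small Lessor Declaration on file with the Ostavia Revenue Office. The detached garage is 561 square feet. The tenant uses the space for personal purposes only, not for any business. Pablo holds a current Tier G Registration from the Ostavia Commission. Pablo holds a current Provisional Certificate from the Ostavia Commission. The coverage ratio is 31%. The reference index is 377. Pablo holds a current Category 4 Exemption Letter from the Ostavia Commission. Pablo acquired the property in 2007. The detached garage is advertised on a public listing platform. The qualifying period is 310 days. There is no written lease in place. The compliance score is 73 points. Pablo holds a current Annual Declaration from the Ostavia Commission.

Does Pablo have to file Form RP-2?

Yes — Pablo must file Form RP-2.

All of (a)'s requirements are met (the tenant is an immediate family member; a Small Lessor Declaration is on file; there is no written lease). But: (f) operates against (a): a current Annual Registration is held. (a) is therefore removed.
Exception (b) requires that the qualifying period is less than 245 days; but the qualifying period is 310 days, not less than 245 days, so (b) is unavailable.
Exception (c) fails — the Annual Notice is not current.
Exception (d) fails — the property is let unfurnished.
Exception (e)'s conditions are all satisfied: the reference index is 377, meeting the 375 threshold; the coverage ratio is 31%, less than the 32% limit; rent is paid in kind. However, paragraphs (j)–(p) must be considered: (j) applies — the registered capacity is 4,070 units, under the 4,290 units limit. (k) would limit (j) — a current Provisional Certificate is held — but (l) sets (k) aside: (l) operates against (k): a current Standing Registration is held. (m) would limit (l) — a current Category 4 Exemption Letter is held — but (n) sets (m) aside: (n) operates against (m): the property is publicly advertised. (o) is triggered (a current Tier G Registration is held), but is itself disapplied by (p): (p) is triggered — the baseline figure is 420, below the 469 limit. So (e) is unavailable.
No exception applies. The general rule governs.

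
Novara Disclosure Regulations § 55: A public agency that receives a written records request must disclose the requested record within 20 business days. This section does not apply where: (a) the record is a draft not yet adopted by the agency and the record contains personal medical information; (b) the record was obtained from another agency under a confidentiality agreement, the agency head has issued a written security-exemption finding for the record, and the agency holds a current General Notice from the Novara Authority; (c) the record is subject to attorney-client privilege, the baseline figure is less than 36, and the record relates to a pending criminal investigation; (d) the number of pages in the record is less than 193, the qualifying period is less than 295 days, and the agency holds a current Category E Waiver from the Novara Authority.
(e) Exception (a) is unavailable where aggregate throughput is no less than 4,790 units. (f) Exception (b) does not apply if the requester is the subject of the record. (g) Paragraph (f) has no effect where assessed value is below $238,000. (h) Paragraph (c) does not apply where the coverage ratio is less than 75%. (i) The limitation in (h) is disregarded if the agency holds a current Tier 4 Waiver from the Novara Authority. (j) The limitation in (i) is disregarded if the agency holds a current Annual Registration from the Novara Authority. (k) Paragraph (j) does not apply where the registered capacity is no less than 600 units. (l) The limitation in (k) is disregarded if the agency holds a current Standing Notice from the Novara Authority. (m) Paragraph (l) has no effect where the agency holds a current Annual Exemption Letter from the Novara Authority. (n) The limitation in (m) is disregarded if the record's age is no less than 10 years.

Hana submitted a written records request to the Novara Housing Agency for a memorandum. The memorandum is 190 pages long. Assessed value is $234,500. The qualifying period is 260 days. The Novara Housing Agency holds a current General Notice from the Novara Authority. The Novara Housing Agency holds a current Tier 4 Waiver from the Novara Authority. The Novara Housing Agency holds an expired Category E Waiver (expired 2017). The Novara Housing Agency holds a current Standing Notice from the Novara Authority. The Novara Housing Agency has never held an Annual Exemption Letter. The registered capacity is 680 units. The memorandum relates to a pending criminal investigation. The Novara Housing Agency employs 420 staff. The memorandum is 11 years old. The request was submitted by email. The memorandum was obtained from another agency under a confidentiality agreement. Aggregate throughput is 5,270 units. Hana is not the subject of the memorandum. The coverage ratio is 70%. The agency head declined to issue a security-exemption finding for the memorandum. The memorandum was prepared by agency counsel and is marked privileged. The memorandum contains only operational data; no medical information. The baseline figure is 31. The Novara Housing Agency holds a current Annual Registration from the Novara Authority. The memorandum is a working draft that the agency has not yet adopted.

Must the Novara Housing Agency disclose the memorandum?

Yes — the Novara Housing Agency must disclose the memorandum.

Exception (a) fails — the memorandum contains only operational data.
Exception (b) does not apply: the agency head declined to issue a security-exemption finding.
All of (c)'s requirements are met (the memorandum is privileged; the baseline figure is 31, less than the 36 limit; the memorandum relates to a pending investigation). However, paragraphs (h)–(n) must be considered: (h) operates against (c): the coverage ratio is 70%, less than the 75% limit. (i) would limit (h) — a current Tier 4 Waiver is held — but (j) sets (i) aside: (j) operates against (i): a current Annual Registration is held. (k) would limit (j) — the registered capacity is 680 units, meeting the 600 units threshold — but (l) sets (k) aside: (l) is engaged — a current Standing Notice is held. (m), which would lift (l), is not engaged — there is no Annual Exemption Letter in force. So (c) is unavailable.
Exception (d) does not apply: there is no Category E Waiver in force.
No exception displaces § 55.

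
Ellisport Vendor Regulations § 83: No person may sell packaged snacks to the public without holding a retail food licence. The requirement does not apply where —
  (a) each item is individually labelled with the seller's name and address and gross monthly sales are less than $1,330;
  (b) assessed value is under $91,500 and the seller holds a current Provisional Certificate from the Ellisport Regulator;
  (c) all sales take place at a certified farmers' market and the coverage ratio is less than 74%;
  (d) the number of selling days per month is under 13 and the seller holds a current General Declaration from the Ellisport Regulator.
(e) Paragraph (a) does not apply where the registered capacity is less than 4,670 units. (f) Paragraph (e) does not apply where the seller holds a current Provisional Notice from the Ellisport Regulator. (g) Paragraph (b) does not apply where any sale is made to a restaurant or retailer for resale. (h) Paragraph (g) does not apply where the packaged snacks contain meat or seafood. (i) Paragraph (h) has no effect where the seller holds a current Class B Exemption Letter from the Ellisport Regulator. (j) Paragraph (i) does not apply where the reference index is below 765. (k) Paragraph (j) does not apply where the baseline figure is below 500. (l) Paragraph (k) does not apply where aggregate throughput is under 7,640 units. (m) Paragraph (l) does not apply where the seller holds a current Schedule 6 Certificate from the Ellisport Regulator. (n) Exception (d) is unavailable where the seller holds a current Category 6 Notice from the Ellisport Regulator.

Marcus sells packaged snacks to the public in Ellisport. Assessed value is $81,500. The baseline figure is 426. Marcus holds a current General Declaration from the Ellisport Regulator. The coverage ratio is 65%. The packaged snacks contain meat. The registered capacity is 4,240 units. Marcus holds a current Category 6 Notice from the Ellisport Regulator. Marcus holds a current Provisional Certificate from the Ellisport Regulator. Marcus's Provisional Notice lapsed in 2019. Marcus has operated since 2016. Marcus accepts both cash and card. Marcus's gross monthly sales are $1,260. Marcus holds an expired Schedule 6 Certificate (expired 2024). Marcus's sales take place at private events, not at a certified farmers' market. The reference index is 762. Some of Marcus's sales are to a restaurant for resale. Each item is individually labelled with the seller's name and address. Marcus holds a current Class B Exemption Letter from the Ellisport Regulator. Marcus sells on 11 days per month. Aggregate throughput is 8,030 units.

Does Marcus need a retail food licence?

Exception (a)'s conditions are all satisfied: items are individually labelled; gross monthly sales are $1,260, less than the $1,330 limit. Turning to paragraphs (e)–(f): (e) operates against (a): the registered capacity is 4,240 units, less than the 4,670 units limit. (f) is not engaged (no current Provisional Notice is held), so (e) stands. (a) is therefore removed.
Exception (b) is satisfied on its face — assessed value is $81,500, under the $91,500 limit; a current Provisional Certificate is held. But: (g) operates against (b): some sales are to a restaurant for resale. (h) is engaged (the packaged snacks contain meat), but is itself disapplied by (i): (i) is triggered — a current Class B Exemption Letter is held. (j) would limit (i) — the reference index is 762, below the 765 limit — but (k) sets (j) aside: (k) is engaged — the baseline figure is 426, below the 500 limit. (l) is not triggered (aggregate throughput is 8,030 units, not under 7,640 units), so (k) stands. So (b) is unavailable.
Exception (c) does not apply: sales are at private events, not a certified farmers' market.
Exception (d)'s conditions are all satisfied: the number of selling days per month is 11, under the 13 limit; a current General Declaration is held. But applying paragraph (n): (n) operates against (d): a current Category 6 Notice is held. Exception (d) does not apply.
Every exception is unavailable, so the rule governs.

Yes — Marcus must hold a retail food licence.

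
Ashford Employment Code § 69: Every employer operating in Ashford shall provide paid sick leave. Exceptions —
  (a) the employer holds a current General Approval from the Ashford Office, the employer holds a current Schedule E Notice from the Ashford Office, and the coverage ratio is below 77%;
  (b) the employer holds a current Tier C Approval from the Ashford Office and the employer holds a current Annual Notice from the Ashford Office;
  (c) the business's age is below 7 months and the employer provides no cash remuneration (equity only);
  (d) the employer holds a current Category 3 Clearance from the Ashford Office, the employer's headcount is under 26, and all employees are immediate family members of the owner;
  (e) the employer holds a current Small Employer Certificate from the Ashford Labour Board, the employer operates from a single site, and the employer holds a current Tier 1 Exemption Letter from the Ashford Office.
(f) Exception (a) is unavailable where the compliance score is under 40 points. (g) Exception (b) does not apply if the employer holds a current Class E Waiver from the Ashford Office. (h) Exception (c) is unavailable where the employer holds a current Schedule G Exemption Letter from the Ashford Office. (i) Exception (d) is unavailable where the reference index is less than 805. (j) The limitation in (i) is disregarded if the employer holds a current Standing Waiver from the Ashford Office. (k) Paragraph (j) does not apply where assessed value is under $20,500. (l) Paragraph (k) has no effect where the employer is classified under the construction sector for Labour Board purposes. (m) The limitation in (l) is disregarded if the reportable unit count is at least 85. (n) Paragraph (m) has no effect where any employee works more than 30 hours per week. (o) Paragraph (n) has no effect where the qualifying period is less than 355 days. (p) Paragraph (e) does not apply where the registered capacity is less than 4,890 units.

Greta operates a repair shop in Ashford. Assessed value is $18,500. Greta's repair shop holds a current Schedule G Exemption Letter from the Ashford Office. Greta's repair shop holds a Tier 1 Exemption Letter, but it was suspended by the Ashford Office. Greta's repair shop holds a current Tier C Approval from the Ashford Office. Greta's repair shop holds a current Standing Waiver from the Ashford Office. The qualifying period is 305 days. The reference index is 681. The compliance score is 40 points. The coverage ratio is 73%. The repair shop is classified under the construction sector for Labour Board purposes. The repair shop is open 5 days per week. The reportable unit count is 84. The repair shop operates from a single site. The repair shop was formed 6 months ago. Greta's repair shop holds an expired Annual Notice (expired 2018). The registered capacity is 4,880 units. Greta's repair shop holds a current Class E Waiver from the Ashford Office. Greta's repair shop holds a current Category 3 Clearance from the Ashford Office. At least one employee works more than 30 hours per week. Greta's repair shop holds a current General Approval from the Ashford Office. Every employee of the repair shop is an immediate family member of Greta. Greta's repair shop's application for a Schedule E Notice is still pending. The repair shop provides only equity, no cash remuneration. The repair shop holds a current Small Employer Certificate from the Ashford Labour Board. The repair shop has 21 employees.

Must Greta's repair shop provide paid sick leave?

No — exception (d) applies; Greta's repair shop is not required to provide paid sick leave.

Exception (a) requires that the employer holds a current Schedule E Notice from the Ashford Office; but no current Schedule E Notice is held, so (a) is unavailable.
Exception (b) requires that the employer holds a current Annual Notice from the Ashford Office; but no current Annual Notice is held, so (b) is unavailable.
Exception (c) is satisfied on its face — the business's age is 6 months, below the 7 months limit; remuneration is equity-only. However, paragraph (h) must be considered: (h) operates against (c): a current Schedule G Exemption Letter is held. Exception (c) does not apply.
Exception (d): a current Category 3 Clearance is held; the employer's headcount is 21, under the 26 limit; every employee is an immediate family member — every condition holds. Considering the limiting provisions: (i) would limit (d) — the reference index is 681, less than the 805 limit — but (j) sets (i) aside: (j) is engaged — a current Standing Waiver is held. (k) is engaged (assessed value is $18,500, under the $20,500 limit), but is displaced by (l): (l) applies — the repair shop is classified under the construction sector. (m), which would lift (l), is not triggered — the reportable unit count is 84, short of 85. (d) remains available.
Exception (e) does not apply: there is no Tier 1 Exemption Letter in force.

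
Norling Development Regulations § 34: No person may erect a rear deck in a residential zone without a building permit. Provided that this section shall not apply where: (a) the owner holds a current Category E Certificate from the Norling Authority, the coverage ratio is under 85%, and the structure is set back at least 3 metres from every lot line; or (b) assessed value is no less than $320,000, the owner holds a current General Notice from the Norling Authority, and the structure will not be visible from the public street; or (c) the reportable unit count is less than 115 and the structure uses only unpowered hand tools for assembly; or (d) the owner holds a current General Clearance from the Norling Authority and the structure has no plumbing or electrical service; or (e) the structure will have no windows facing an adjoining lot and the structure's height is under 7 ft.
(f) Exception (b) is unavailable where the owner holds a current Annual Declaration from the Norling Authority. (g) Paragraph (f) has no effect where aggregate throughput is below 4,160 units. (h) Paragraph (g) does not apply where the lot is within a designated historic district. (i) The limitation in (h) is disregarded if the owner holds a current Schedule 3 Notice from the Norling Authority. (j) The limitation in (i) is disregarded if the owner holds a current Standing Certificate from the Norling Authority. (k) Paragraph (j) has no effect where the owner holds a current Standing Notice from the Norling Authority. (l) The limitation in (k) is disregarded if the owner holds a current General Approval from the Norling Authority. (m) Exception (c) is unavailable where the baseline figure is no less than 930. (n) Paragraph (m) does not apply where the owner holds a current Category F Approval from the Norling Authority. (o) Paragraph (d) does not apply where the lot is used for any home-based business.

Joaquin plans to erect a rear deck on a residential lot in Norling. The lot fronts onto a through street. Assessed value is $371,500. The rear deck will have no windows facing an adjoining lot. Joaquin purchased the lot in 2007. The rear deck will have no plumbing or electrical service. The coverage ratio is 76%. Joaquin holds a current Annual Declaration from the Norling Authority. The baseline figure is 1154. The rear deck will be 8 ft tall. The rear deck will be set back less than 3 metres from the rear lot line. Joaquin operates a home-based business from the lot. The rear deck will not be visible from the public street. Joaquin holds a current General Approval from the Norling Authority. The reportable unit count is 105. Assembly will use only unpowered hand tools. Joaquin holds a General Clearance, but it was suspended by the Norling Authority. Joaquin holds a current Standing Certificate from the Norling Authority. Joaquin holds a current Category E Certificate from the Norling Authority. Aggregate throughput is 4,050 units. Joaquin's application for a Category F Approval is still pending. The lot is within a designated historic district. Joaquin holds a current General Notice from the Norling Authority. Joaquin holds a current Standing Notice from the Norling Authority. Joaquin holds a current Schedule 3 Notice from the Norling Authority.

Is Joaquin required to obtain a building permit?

Yes — Joaquin must obtain a building permit.

Exception (a) does not apply: the rear setback is under 3 m.
Exception (b): assessed value is $371,500, meeting the $320,000 threshold; a current General Notice is held; the structure will not be visible from the street — every condition holds. But: (f) operates against (b): a current Annual Declaration is held. (g) operates (aggregate throughput is 4,050 units, below the 4,160 units limit), but is overridden by (h): (h) operates against (g): the lot is in a historic district. (i) would limit (h) — a current Schedule 3 Notice is held — but (j) sets (i) aside: (j) applies — a current Standing Certificate is held. (k) applies (a current Standing Notice is held), but is set aside by (l): (l) is triggered — a current General Approval is held. So (b) is unavailable.
Exception (c): the reportable unit count is 105, less than the 115 limit; assembly uses only hand tools — every condition holds. Turning to paragraphs (m)–(n): (m) operates against (c): the baseline figure is 1,154, meeting the 930 threshold. (n) is inapplicable (the Category F Approval is not current), so (m) stands. (c) is therefore removed.
Exception (d) does not apply: there is no General Clearance in force.
Exception (e) requires that the structure's height is under 7 ft; but the structure's height is 8 ft, not under 7 ft, so (e) is unavailable.
No exception is made out. Joaquin falls within the general rule.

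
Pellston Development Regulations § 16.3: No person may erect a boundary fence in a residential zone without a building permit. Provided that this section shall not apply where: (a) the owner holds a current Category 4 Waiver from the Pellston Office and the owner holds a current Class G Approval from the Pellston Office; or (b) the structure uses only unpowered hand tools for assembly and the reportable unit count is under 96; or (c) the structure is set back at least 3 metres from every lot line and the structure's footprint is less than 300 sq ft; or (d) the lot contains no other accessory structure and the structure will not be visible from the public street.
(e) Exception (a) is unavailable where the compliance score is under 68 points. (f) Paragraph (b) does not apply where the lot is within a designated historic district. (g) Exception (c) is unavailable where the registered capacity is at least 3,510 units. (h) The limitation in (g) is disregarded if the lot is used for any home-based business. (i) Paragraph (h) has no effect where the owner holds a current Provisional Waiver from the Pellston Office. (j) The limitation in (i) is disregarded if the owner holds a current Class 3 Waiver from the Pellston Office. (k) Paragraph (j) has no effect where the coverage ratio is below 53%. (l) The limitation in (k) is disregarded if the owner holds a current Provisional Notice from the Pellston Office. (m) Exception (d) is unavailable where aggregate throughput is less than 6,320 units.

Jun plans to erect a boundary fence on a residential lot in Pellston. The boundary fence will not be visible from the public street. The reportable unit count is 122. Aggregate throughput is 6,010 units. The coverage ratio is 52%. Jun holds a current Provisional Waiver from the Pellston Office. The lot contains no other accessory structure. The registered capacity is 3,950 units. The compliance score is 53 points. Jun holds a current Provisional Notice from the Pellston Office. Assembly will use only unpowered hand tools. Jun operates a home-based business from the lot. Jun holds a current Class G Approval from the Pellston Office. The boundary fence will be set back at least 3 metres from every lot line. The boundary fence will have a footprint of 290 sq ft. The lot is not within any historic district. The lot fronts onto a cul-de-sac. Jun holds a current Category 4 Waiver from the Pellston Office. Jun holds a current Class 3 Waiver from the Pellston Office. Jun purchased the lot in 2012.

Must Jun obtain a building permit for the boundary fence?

No — exception (c) applies; Jun does not need a building permit.

Exception (a) is satisfied on its face — a current Category 4 Waiver is held; a current Class G Approval is held. Turning to paragraph (e): (e) operates against (a): the compliance score is 53 points, under the 68 points limit. Exception (a) does not apply.
Exception (b) does not apply: the reportable unit count is 122, not under 96.
Exception (c) is satisfied on its face — the setback is at least 3 m on every side; the structure's footprint is 290 sq ft, less than the 300 sq ft limit. As to paragraphs (g)–(l): (g) would limit (c) — the registered capacity is 3,950 units, meeting the 3,510 units threshold — but (h) sets (g) aside: (h) is engaged — a home-based business operates on the lot. (i) is engaged (a current Provisional Waiver is held), but yields to (j): (j) applies — a current Class 3 Waiver is held. (k) is triggered (the coverage ratio is 52%, below the 53% limit), but is overridden by (l): (l) operates — a current Provisional Notice is held. So (c) applies.
All of (d)'s requirements are met (the lot has no other accessory structure; the structure will not be visible from the street). However, paragraph (m) must be considered: (m) is engaged — aggregate throughput is 6,010 units, less than the 6,320 units limit. So (d) is unavailable.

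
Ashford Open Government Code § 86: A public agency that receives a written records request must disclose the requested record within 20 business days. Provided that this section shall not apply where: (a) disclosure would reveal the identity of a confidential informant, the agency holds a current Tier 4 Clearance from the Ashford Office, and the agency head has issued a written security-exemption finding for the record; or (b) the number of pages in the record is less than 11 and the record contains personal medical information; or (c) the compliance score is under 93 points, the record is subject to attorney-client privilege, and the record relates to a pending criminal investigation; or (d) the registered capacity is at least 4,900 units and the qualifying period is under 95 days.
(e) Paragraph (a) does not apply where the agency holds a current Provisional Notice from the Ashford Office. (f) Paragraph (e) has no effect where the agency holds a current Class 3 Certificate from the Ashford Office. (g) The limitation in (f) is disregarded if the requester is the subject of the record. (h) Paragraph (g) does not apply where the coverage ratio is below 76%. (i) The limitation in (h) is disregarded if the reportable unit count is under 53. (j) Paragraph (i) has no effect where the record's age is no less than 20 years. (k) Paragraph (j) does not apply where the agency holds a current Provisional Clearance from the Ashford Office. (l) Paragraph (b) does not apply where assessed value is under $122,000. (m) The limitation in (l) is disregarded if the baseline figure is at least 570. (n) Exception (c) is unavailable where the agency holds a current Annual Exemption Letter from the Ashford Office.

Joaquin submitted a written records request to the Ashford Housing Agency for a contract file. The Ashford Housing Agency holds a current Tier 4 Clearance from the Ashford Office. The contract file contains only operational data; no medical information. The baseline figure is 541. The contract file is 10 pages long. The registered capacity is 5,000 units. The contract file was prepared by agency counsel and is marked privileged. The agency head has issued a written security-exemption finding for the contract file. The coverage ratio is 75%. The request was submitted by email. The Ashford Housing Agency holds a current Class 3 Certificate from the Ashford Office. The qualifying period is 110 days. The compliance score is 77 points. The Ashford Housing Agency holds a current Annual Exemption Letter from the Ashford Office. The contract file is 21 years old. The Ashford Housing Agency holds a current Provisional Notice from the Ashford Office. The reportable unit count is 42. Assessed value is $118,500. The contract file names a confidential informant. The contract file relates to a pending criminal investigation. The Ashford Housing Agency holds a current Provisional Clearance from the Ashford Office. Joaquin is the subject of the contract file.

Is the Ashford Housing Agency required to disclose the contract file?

Yes — the Ashford Housing Agency must disclose the contract file.

All of (a)'s requirements are met (the contract file names a confidential informant; a current Tier 4 Clearance is held; a written security-exemption finding has been issued). However, paragraphs (e)–(k) must be considered: (e) is triggered — a current Provisional Notice is held. (f) operates (a current Class 3 Certificate is held), but yields to (g): (g) operates against (f): Joaquin is the subject of the contract file. (h) would limit (g) — the coverage ratio is 75%, below the 76% limit — but (i) sets (h) aside: (i) is engaged — the reportable unit count is 42, under the 53 limit. (j) operates (the record's age is 21 years, meeting the 20 years threshold), but is set aside by (k): (k) operates against (j): a current Provisional Clearance is held. (a) is therefore removed.
Exception (b) does not apply: the contract file contains only operational data.
Exception (c)'s conditions are all satisfied: the compliance score is 77 points, under the 93 points limit; the contract file is privileged; the contract file relates to a pending investigation. Turning to paragraph (n): (n) operates — a current Annual Exemption Letter is held. Exception (c) does not apply.
Exception (d) does not apply: the qualifying period is 110 days, not under 95 days.
Every exception is unavailable, so the rule governs.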